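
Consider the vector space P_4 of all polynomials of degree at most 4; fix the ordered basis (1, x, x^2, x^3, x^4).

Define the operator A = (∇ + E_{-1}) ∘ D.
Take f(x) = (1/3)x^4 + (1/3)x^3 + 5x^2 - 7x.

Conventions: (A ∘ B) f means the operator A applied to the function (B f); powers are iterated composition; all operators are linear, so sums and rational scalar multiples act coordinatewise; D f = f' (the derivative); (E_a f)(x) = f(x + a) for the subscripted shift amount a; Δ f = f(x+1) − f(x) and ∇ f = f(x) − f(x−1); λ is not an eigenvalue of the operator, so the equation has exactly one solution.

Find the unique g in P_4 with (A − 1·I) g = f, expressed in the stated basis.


write g with unknown coordinates in the stated basis and equate coefficients in (A − 1·I) g = f
solving from the highest basis element down gives g = -(1/3)x^4 - (5/3)x^3 - 10x^2 - 13x - 13
check: A g = -(4/3)x^3 - 5x^2 - 20x - 13
so A g − 1·g = (1/3)x^4 + (1/3)x^3 + 5x^2 - 7x = f ✓

g(x) = -(1/3)x^4 - (5/3)x^3 - 10x^2 - 13x - 13


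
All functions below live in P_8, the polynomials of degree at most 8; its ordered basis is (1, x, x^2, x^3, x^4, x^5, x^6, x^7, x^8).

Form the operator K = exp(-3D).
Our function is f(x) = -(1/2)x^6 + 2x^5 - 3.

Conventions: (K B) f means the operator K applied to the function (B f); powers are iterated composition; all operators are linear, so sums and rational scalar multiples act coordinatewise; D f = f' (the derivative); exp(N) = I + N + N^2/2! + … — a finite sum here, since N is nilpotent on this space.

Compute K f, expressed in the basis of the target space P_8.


order-1 term: 9x^5 - 30x^4
order-2 term: -(135/2)x^4 + 180x^3
order-3 term: 270x^3 - 540x^2
order-4 term: -(1215/2)x^2 + 810x
order-5 term: 729x - 486
order-6 term: -729/2
the series for exp(-3D) f terminates at order 6
exp(-3D) f = -(1/2)x^6 + 11x^5 - (195/2)x^4 + 450x^3 - (2295/2)x^2 + 1539x - 1707/2

g(x) = -(1/2)x^6 + 11x^5 - (195/2)x^4 + 450x^3 - (2295/2)x^2 + 1539x - 1707/2


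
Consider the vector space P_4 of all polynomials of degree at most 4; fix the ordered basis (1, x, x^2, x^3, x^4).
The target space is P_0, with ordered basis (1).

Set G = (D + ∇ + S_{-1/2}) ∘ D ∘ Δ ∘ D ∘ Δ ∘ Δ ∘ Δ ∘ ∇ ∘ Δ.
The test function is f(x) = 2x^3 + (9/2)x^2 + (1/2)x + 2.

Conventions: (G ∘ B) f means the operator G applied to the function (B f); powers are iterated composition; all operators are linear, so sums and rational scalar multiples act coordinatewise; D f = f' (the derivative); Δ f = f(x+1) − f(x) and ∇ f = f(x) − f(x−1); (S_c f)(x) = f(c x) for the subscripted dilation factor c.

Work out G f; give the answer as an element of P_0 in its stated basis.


Δ f = 6x^2 + 15x + 7
∇ Δ f = 12x + 9
Δ ∇ Δ f = 12
Δ (Δ ∘ ∇) Δ f = 0
Δ Δ (Δ ∘ ∇) Δ f = 0
D (Δ ∘ Δ ∘ Δ ∘ ∇) Δ f = 0
Δ D (Δ ∘ Δ ∘ Δ ∘ ∇) Δ f = 0
D (Δ ∘ D) (Δ ∘ Δ ∘ Δ ∘ ∇) Δ f = 0
D (D ∘ Δ ∘ D ∘ Δ ∘ Δ ∘ Δ ∘ ∇) Δ f = 0
∇ (D ∘ Δ ∘ D ∘ Δ ∘ Δ ∘ Δ ∘ ∇) Δ f = 0
S_{-1/2} (D ∘ Δ ∘ D ∘ Δ ∘ Δ ∘ Δ ∘ ∇) Δ f = 0
(D + ∇ + S_{-1/2}) (D ∘ Δ ∘ D ∘ Δ ∘ Δ ∘ Δ ∘ ∇) Δ f = 0

g(x) = 0


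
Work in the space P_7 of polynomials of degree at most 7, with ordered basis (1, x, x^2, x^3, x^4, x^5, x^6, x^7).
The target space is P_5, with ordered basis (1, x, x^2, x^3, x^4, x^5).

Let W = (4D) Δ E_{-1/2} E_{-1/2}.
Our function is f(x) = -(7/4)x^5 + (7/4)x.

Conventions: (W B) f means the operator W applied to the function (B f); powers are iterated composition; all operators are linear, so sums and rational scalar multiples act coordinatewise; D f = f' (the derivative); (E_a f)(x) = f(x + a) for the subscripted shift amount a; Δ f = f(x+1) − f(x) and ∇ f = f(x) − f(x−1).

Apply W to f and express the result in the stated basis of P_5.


g(x) = -140x^3 + 210x^2 - 140x + 35

E_{-1/2} f = -(7/4)x^5 + (35/8)x^4 - (35/8)x^3 + (35/16)x^2 + (77/64)x - 105/128
E_{-1/2} E_{-1/2} f = -(7/4)x^5 + (35/4)x^4 - (35/2)x^3 + (35/2)x^2 - 7x
Δ E_{-1/2} E_{-1/2} f = -(35/4)x^4 + (35/2)x^3 - (35/2)x^2 + (35/4)x
D (Δ E_{-1/2} E_{-1/2}) f = -35x^3 + (105/2)x^2 - 35x + 35/4
(4D) (Δ E_{-1/2} E_{-1/2}) f = -140x^3 + 210x^2 - 140x + 35


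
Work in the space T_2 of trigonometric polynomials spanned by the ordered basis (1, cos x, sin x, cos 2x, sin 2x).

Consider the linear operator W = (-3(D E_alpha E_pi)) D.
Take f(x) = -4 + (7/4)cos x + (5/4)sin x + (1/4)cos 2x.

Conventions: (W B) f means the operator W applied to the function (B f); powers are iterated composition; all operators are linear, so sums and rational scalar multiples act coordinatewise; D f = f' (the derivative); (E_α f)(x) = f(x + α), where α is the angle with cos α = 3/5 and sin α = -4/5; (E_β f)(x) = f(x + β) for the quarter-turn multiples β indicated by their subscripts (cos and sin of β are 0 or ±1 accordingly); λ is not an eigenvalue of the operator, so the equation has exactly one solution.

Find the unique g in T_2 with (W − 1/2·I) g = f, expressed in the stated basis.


write g with unknown coordinates in the stated basis and equate coefficients in (W − 1/2·I) g = f
solving from the highest basis element down gives g = 8 - (281/442)cos x + (53/442)sin x - (193/29522)cos 2x - (288/14761)sin 2x
check: W g = (633/442)cos x + (579/442)sin x + (3642/14761)cos 2x - (144/14761)sin 2x
so W g − 1/2·g = -4 + (7/4)cos x + (5/4)sin x + (1/4)cos 2x = f ✓

the result is g(x) = 8 - (281/442)cos x + (53/442)sin x - (193/29522)cos 2x - (288/14761)sin 2x


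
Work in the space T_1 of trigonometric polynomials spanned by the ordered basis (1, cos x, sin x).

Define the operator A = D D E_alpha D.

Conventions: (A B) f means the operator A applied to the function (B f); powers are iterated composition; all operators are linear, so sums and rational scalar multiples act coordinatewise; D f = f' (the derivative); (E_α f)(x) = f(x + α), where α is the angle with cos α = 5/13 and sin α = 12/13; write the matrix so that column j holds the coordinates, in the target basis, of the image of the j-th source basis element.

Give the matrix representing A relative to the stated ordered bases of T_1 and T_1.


image of 1: 0
image of cos x: (12/13)cos x + (5/13)sin x
image of sin x: -(5/13)cos x + (12/13)sin x
each image's coordinates form column j of the matrix

the matrix is [[0, 0, 0]; [0, 12/13, -5/13]; [0, 5/13, 12/13]] (rows listed top to bottom)


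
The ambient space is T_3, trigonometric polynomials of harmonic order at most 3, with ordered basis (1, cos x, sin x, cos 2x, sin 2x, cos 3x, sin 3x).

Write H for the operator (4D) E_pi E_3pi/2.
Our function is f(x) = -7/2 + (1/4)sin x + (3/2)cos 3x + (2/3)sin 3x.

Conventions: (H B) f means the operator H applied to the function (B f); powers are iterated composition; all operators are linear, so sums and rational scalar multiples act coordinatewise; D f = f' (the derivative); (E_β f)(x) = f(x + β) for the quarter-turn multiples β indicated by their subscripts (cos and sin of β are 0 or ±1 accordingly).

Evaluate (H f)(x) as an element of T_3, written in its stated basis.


g(x) = -sin x + 18cos 3x + 8sin 3x

E_3pi/2 f = -7/2 - (1/4)cos x + (2/3)cos 3x - (3/2)sin 3x
E_pi E_3pi/2 f = -7/2 + (1/4)cos x - (2/3)cos 3x + (3/2)sin 3x
D (E_pi E_3pi/2) f = -(1/4)sin x + (9/2)cos 3x + 2sin 3x
(4D) (E_pi E_3pi/2) f = -sin x + 18cos 3x + 8sin 3x


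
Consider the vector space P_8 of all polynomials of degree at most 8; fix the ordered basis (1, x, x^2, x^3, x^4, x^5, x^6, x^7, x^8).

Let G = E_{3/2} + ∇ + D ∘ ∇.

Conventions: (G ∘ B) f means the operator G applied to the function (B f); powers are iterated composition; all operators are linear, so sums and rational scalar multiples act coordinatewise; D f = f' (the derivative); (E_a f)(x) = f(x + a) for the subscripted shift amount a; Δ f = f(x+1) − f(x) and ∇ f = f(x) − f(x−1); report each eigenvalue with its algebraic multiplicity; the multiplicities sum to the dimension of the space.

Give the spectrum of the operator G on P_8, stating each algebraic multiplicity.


image of 1: 1
image of x: x + 5/2
image of x^2: x^2 + 5x + 13/4
image of x^3: x^3 + (15/2)x^2 + (39/4)x + 11/8
image of x^4: x^4 + 10x^3 + (39/2)x^2 + (11/2)x + 129/16
image of x^5: x^5 + (25/2)x^4 + (65/2)x^3 + (55/4)x^2 + (645/16)x + 115/32
image of x^6: x^6 + 15x^5 + (195/4)x^4 + (55/2)x^3 + (1935/16)x^2 + (345/16)x + 1049/64
image of x^7: x^7 + (35/2)x^6 + (273/4)x^5 + (385/8)x^4 + (4515/16)x^3 + (2415/32)x^2 + (7343/64)x + 1419/128
image of x^8: x^8 + 20x^7 + 91x^6 + 77x^5 + (4515/8)x^4 + (805/4)x^3 + (7343/16)x^2 + (1419/16)x + 8353/256
the matrix is upper triangular; its diagonal is (1, 1, 1, 1, 1, 1, 1, 1, 1)
for a triangular matrix the eigenvalues are the diagonal entries, with algebraic multiplicity their repetition count

λ = 1 (multiplicity 9)


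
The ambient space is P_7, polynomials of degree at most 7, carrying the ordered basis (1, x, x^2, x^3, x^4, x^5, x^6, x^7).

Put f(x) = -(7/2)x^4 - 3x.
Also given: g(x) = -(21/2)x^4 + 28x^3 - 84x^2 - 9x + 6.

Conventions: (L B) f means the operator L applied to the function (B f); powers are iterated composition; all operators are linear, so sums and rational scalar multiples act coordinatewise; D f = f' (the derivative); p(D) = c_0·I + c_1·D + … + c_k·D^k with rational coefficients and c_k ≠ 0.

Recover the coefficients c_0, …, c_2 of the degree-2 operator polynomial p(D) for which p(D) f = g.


p(D) = 3·I − 2·D + 2·D^2, i.e. c_0 = 3, c_1 = -2, c_2 = 2

D^0 f = -(7/2)x^4 - 3x
D^1 f = -14x^3 - 3
D^2 f = -42x^2
matching coefficients of g against c_0 f + c_1 Df + … from the top degree down determines the c_i
solution: c_0 = 3, c_1 = -2, c_2 = 2


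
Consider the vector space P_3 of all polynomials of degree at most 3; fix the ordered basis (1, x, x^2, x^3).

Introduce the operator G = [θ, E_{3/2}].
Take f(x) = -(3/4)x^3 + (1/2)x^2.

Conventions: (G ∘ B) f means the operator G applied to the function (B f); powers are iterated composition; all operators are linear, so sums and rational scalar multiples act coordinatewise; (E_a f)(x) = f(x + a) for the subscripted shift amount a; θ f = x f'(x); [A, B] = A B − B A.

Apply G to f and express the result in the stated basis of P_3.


E_{3/2} f = -(3/4)x^3 - (23/8)x^2 - (57/16)x - 45/32
θ E_{3/2} f = -(9/4)x^3 - (23/4)x^2 - (57/16)x
θ f = -(9/4)x^3 + x^2
E_{3/2} θ f = -(9/4)x^3 - (73/8)x^2 - (195/16)x - 171/32
[θ, E_{3/2}] f = (27/8)x^2 + (69/8)x + 171/32

the image equals g(x) = (27/8)x^2 + (69/8)x + 171/32


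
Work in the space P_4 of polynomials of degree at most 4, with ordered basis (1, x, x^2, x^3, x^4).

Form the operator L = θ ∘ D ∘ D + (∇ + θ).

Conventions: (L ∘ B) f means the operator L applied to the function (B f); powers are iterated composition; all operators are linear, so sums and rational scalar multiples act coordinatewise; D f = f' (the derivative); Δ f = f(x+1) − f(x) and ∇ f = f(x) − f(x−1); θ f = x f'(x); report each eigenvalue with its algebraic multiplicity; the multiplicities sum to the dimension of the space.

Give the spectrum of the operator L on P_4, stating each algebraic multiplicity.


λ = 0 (multiplicity 1), λ = 1 (multiplicity 1), λ = 2 (multiplicity 1), λ = 3 (multiplicity 1), λ = 4 (multiplicity 1)

image of 1: 0
image of x: x + 1
image of x^2: 2x^2 + 2x - 1
image of x^3: 3x^3 + 3x^2 + 3x + 1
image of x^4: 4x^4 + 4x^3 + 18x^2 + 4x - 1
the matrix is upper triangular; its diagonal is (0, 1, 2, 3, 4)
for a triangular matrix the eigenvalues are the diagonal entries, with algebraic multiplicity their repetition count


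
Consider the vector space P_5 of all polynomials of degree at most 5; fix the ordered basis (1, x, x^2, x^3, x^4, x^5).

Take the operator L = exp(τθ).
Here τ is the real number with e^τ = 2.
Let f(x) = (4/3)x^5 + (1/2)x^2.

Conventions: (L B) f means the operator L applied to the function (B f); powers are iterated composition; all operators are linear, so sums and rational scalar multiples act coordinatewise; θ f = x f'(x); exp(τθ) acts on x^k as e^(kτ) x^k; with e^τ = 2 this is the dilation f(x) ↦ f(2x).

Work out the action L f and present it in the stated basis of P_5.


g(x) = (128/3)x^5 + 2x^2

exp(τθ) x^k = e^(kτ) x^k; with e^τ = 2 this sends x^k to 2^k x^k
x^2 ↦ 4 x^2
x^5 ↦ 32 x^5
applying this coordinatewise to f: exp(τθ) f = (128/3)x^5 + 2x^2


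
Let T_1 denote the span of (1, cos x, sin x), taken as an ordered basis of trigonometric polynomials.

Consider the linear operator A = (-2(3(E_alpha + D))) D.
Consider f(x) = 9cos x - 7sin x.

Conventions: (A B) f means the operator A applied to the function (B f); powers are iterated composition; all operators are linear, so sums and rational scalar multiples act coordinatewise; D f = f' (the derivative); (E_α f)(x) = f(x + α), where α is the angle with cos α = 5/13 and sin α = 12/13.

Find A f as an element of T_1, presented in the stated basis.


g(x) = 120cos x - 60sin x

D f = -7cos x - 9sin x
E_alpha D f = -11cos x + 3sin x
D D f = -9cos x + 7sin x
(E_alpha + D) D f = -20cos x + 10sin x
(3(E_alpha + D)) D f = -60cos x + 30sin x
(-2(3(E_alpha + D))) D f = 120cos x - 60sin x


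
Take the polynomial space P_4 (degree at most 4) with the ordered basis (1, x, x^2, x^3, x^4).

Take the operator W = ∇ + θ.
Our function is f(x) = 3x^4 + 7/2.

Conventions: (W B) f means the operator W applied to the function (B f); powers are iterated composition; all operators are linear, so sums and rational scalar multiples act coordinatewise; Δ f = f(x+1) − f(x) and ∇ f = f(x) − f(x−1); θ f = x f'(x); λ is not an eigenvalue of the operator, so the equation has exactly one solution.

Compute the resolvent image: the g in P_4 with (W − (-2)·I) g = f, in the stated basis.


write g with unknown coordinates in the stated basis and equate coefficients in (W − (-2)·I) g = f
solving from the highest basis element down gives g = (1/2)x^4 - (2/5)x^3 + (21/20)x^2 - (53/30)x + 433/120
check: W g = 2x^4 + (4/5)x^3 - (21/10)x^2 + (53/15)x - 223/60
so W g − (-2)·g = 3x^4 + 7/2 = f ✓

the result is g(x) = (1/2)x^4 - (2/5)x^3 + (21/20)x^2 - (53/30)x + 433/120


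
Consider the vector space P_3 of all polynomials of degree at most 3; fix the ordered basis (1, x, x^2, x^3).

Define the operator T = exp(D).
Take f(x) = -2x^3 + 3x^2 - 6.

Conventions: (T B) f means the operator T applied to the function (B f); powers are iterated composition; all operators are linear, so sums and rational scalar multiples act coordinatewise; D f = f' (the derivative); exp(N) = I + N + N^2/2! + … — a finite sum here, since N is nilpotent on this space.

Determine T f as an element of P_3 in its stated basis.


g(x) = -2x^3 - 3x^2 - 5

order-1 term: -6x^2 + 6x
order-2 term: -6x + 3
order-3 term: -2
the series for exp(D) f terminates at order 3
exp(D) f = -2x^3 - 3x^2 - 5


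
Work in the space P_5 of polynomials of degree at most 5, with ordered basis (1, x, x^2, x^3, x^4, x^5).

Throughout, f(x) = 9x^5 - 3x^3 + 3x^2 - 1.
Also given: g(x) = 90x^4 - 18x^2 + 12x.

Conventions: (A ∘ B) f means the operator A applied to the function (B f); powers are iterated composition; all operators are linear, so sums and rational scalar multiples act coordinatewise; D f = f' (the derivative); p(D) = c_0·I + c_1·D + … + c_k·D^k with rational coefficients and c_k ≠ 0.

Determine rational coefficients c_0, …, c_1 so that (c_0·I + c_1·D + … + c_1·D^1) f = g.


D^0 f = 9x^5 - 3x^3 + 3x^2 - 1
D^1 f = 45x^4 - 9x^2 + 6x
matching coefficients of g against c_0 f + c_1 Df + … from the top degree down determines the c_i
solution: c_0 = 0, c_1 = 2

p(D) = 2·D, i.e. c_0 = 0, c_1 = 2


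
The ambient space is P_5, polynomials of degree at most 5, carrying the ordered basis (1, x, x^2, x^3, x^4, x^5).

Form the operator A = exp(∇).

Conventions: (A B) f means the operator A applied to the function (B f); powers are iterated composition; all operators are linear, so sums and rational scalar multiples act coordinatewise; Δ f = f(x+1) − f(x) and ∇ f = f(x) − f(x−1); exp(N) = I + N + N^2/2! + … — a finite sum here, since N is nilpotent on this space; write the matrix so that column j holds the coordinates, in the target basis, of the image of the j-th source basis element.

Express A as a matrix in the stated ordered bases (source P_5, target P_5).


image of 1: 1
image of x: x + 1
image of x^2: x^2 + 2x
image of x^3: x^3 + 3x^2 - 1
image of x^4: x^4 + 4x^3 - 4x + 1
image of x^5: x^5 + 5x^4 - 10x^2 + 5x + 2
each image's coordinates form column j of the matrix

the matrix is [[1, 1, 0, -1, 1, 2]; [0, 1, 2, 0, -4, 5]; [0, 0, 1, 3, 0, -10]; [0, 0, 0, 1, 4, 0]; [0, 0, 0, 0, 1, 5]; [0, 0, 0, 0, 0, 1]] (rows listed top to bottom)


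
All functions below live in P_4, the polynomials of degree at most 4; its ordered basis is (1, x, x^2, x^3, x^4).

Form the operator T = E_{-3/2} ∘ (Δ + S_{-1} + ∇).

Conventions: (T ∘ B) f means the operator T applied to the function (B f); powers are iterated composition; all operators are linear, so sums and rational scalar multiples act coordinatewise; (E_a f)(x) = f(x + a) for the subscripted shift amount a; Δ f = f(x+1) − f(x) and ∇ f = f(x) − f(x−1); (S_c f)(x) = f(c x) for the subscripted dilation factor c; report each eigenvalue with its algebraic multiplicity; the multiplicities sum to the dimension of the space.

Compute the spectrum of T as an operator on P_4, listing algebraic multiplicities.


λ = -1 (multiplicity 2), λ = 1 (multiplicity 3)

image of 1: 1
image of x: -x + 7/2
image of x^2: x^2 + x - 15/4
image of x^3: -x^3 + (21/2)x^2 - (99/4)x + 151/8
image of x^4: x^4 + 2x^3 - (45/2)x^2 + (97/2)x - 543/16
the matrix is upper triangular; its diagonal is (1, -1, 1, -1, 1)
for a triangular matrix the eigenvalues are the diagonal entries, with algebraic multiplicity their repetition count


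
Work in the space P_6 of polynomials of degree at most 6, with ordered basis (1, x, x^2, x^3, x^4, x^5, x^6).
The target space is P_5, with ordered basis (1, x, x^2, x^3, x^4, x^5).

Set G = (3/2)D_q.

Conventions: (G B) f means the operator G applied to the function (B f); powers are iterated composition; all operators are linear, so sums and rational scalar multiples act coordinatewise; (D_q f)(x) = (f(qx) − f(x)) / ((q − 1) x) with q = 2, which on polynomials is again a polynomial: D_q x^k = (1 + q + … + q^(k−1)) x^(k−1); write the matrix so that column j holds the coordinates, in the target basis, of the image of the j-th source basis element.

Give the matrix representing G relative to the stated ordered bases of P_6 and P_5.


image of 1: 0
image of x: 3/2
image of x^2: (9/2)x
image of x^3: (21/2)x^2
image of x^4: (45/2)x^3
image of x^5: (93/2)x^4
image of x^6: (189/2)x^5
each image's coordinates form column j of the matrix

the matrix is [[0, 3/2, 0, 0, 0, 0, 0]; [0, 0, 9/2, 0, 0, 0, 0]; [0, 0, 0, 21/2, 0, 0, 0]; [0, 0, 0, 0, 45/2, 0, 0]; [0, 0, 0, 0, 0, 93/2, 0]; [0, 0, 0, 0, 0, 0, 189/2]] (rows listed top to bottom)


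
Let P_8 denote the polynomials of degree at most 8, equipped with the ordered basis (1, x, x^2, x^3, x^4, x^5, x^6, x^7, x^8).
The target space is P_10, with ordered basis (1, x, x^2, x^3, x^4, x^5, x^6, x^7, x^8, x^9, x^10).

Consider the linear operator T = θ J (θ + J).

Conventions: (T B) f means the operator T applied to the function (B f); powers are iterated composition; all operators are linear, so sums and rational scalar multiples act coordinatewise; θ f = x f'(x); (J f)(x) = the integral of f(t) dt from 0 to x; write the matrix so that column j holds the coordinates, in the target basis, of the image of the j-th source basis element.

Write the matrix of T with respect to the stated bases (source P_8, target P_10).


image of 1: x^2
image of x: (1/2)x^3 + x^2
image of x^2: (1/3)x^4 + 2x^3
image of x^3: (1/4)x^5 + 3x^4
image of x^4: (1/5)x^6 + 4x^5
image of x^5: (1/6)x^7 + 5x^6
image of x^6: (1/7)x^8 + 6x^7
image of x^7: (1/8)x^9 + 7x^8
image of x^8: (1/9)x^10 + 8x^9
each image's coordinates form column j of the matrix

the matrix is [[0, 0, 0, 0, 0, 0, 0, 0, 0]; [0, 0, 0, 0, 0, 0, 0, 0, 0]; [1, 1, 0, 0, 0, 0, 0, 0, 0]; [0, 1/2, 2, 0, 0, 0, 0, 0, 0]; [0, 0, 1/3, 3, 0, 0, 0, 0, 0]; [0, 0, 0, 1/4, 4, 0, 0, 0, 0]; [0, 0, 0, 0, 1/5, 5, 0, 0, 0]; [0, 0, 0, 0, 0, 1/6, 6, 0, 0]; [0, 0, 0, 0, 0, 0, 1/7, 7, 0]; [0, 0, 0, 0, 0, 0, 0, 1/8, 8]; [0, 0, 0, 0, 0, 0, 0, 0, 1/9]] (rows listed top to bottom)


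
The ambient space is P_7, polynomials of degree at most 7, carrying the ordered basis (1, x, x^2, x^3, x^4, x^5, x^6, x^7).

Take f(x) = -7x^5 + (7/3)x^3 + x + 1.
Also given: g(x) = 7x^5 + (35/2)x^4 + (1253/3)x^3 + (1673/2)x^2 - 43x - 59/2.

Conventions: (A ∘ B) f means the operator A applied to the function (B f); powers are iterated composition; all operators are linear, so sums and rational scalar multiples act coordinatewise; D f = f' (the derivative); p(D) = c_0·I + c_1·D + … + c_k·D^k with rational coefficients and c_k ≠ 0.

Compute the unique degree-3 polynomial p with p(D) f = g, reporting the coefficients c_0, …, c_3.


p(D) = -I − (1/2)·D − 3·D^2 − 2·D^3, i.e. c_0 = -1, c_1 = -1/2, c_2 = -3, c_3 = -2

D^0 f = -7x^5 + (7/3)x^3 + x + 1
D^1 f = -35x^4 + 7x^2 + 1
D^2 f = -140x^3 + 14x
D^3 f = -420x^2 + 14
matching coefficients of g against c_0 f + c_1 Df + … from the top degree down determines the c_i
solution: c_0 = -1, c_1 = -1/2, c_2 = -3, c_3 = -2


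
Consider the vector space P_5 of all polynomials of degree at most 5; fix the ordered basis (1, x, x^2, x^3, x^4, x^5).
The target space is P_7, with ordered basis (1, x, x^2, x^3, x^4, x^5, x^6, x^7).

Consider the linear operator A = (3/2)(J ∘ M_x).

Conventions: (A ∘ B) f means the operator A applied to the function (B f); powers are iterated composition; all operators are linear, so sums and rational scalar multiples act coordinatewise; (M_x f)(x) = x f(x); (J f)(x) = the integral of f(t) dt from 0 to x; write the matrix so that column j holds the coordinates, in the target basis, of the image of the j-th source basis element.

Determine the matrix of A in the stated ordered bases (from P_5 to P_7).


the matrix is [[0, 0, 0, 0, 0, 0]; [0, 0, 0, 0, 0, 0]; [3/4, 0, 0, 0, 0, 0]; [0, 1/2, 0, 0, 0, 0]; [0, 0, 3/8, 0, 0, 0]; [0, 0, 0, 3/10, 0, 0]; [0, 0, 0, 0, 1/4, 0]; [0, 0, 0, 0, 0, 3/14]] (rows listed top to bottom)

image of 1: (3/4)x^2
image of x: (1/2)x^3
image of x^2: (3/8)x^4
image of x^3: (3/10)x^5
image of x^4: (1/4)x^6
image of x^5: (3/14)x^7
each image's coordinates form column j of the matrix


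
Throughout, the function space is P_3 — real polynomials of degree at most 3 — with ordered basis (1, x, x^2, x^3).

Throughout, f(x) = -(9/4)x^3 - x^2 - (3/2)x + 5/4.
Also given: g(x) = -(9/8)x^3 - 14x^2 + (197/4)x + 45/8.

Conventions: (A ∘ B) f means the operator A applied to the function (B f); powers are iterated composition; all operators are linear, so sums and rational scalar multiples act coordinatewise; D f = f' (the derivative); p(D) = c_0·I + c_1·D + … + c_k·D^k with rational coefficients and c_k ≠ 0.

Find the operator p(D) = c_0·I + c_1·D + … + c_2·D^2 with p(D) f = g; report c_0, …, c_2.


D^0 f = -(9/4)x^3 - x^2 - (3/2)x + 5/4
D^1 f = -(27/4)x^2 - 2x - 3/2
D^2 f = -(27/2)x - 2
matching coefficients of g against c_0 f + c_1 Df + … from the top degree down determines the c_i
solution: c_0 = 1/2, c_1 = 2, c_2 = -4

p(D) = (1/2)·I + 2·D − 4·D^2, i.e. c_0 = 1/2, c_1 = 2, c_2 = -4


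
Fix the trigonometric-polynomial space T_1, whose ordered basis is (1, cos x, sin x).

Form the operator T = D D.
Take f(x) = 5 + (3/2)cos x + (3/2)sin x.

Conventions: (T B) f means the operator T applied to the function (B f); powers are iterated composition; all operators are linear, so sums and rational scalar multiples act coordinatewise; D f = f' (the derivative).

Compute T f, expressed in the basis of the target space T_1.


the image equals g(x) = -(3/2)cos x - (3/2)sin x

D f = (3/2)cos x - (3/2)sin x
D D f = -(3/2)cos x - (3/2)sin x


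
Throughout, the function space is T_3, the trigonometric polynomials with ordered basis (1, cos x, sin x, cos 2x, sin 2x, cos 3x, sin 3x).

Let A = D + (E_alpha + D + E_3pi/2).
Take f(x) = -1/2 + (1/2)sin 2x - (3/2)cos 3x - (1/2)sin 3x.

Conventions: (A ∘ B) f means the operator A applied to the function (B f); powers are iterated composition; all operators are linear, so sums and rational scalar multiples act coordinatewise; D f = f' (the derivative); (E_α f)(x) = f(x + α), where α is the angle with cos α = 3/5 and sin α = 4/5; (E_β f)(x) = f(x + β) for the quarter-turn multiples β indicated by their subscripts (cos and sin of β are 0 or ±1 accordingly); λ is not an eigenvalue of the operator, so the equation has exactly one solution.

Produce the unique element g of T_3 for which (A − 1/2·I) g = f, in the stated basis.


the image equals g(x) = -1/3 - (248/2777)cos 2x - (89/2777)sin 2x + (2915/28057)cos 3x - (5155/28057)sin 3x

write g with unknown coordinates in the stated basis and equate coefficients in (A − 1/2·I) g = f
solving from the highest basis element down gives g = -1/3 - (248/2777)cos 2x - (89/2777)sin 2x + (2915/28057)cos 3x - (5155/28057)sin 3x
check: A g = -2/3 - (124/2777)cos 2x + (1344/2777)sin 2x - (40628/28057)cos 3x - (16606/28057)sin 3x
so A g − 1/2·g = -1/2 + (1/2)sin 2x - (3/2)cos 3x - (1/2)sin 3x = f ✓


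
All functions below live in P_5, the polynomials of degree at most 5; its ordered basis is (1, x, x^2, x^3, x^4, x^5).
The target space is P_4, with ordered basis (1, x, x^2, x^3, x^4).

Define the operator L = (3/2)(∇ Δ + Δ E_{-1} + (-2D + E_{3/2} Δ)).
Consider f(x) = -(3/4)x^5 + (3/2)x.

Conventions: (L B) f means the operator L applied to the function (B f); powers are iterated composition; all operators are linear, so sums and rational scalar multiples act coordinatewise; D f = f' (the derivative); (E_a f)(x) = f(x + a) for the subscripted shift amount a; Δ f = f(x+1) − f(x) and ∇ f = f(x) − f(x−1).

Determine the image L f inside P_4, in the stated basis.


the image equals g(x) = -(225/4)x^3 - (2385/16)x^2 - (1575/8)x - 13113/128

Δ f = -(15/4)x^4 - (15/2)x^3 - (15/2)x^2 - (15/4)x + 3/4
∇ Δ f = -15x^3 - (15/2)x
E_{-1} f = -(3/4)x^5 + (15/4)x^4 - (15/2)x^3 + (15/2)x^2 - (9/4)x - 3/4
Δ E_{-1} f = -(15/4)x^4 + (15/2)x^3 - (15/2)x^2 + (15/4)x + 3/4
D f = -(15/4)x^4 + 3/2
(-2D) f = (15/2)x^4 - 3
Δ f = -(15/4)x^4 - (15/2)x^3 - (15/2)x^2 - (15/4)x + 3/4
E_{3/2} Δ f = -(15/4)x^4 - 30x^3 - (735/8)x^2 - (255/2)x - 4227/64
(-2D + E_{3/2} Δ) f = (15/4)x^4 - 30x^3 - (735/8)x^2 - (255/2)x - 4419/64
(∇ Δ + Δ E_{-1} + (-2D + E_{3/2} Δ)) f = -(75/2)x^3 - (795/8)x^2 - (525/4)x - 4371/64
((3/2)(∇ Δ + Δ E_{-1} + (-2D + E_{3/2} Δ))) f = -(225/4)x^3 - (2385/16)x^2 - (1575/8)x - 13113/128


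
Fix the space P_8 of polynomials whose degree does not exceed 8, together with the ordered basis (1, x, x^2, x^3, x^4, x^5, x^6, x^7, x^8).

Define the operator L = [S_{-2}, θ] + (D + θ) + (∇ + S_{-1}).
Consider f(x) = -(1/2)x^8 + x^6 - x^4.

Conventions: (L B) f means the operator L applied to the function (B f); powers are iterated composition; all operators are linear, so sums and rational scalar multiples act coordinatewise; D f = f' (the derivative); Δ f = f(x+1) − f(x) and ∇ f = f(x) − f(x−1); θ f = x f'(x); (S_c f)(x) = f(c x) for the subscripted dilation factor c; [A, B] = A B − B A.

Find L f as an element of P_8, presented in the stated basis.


θ f = -4x^8 + 6x^6 - 4x^4
S_{-2} θ f = -1024x^8 + 384x^6 - 64x^4
S_{-2} f = -128x^8 + 64x^6 - 16x^4
θ S_{-2} f = -1024x^8 + 384x^6 - 64x^4
[S_{-2}, θ] f = 0
D f = -4x^7 + 6x^5 - 4x^3
θ f = -4x^8 + 6x^6 - 4x^4
(D + θ) f = -4x^8 - 4x^7 + 6x^6 + 6x^5 - 4x^4 - 4x^3
∇ f = -4x^7 + 14x^6 - 22x^5 + 20x^4 - 12x^3 + 5x^2 - 2x + 1/2
S_{-1} f = -(1/2)x^8 + x^6 - x^4
(∇ + S_{-1}) f = -(1/2)x^8 - 4x^7 + 15x^6 - 22x^5 + 19x^4 - 12x^3 + 5x^2 - 2x + 1/2
([S_{-2}, θ] + (D + θ) + (∇ + S_{-1})) f = -(9/2)x^8 - 8x^7 + 21x^6 - 16x^5 + 15x^4 - 16x^3 + 5x^2 - 2x + 1/2

the result is g(x) = -(9/2)x^8 - 8x^7 + 21x^6 - 16x^5 + 15x^4 - 16x^3 + 5x^2 - 2x + 1/2


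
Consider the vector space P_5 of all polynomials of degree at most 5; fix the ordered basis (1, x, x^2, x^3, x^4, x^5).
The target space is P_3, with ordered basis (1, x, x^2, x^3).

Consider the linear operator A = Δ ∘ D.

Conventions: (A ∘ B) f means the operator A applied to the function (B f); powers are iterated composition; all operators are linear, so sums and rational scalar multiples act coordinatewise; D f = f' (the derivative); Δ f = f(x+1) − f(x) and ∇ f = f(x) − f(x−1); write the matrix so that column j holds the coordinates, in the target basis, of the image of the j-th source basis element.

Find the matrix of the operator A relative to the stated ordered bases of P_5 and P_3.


image of 1: 0
image of x: 0
image of x^2: 2
image of x^3: 6x + 3
image of x^4: 12x^2 + 12x + 4
image of x^5: 20x^3 + 30x^2 + 20x + 5
each image's coordinates form column j of the matrix

the matrix is [[0, 0, 2, 3, 4, 5]; [0, 0, 0, 6, 12, 20]; [0, 0, 0, 0, 12, 30]; [0, 0, 0, 0, 0, 20]] (rows listed top to bottom)


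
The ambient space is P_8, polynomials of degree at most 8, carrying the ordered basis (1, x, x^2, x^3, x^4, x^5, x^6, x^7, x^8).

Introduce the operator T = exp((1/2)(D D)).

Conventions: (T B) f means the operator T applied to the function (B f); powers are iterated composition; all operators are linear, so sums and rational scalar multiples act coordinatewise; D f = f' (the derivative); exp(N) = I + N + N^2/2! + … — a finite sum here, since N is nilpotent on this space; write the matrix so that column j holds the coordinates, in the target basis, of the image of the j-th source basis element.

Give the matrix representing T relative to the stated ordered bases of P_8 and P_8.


image of 1: 1
image of x: x
image of x^2: x^2 + 1
image of x^3: x^3 + 3x
image of x^4: x^4 + 6x^2 + 3
image of x^5: x^5 + 10x^3 + 15x
image of x^6: x^6 + 15x^4 + 45x^2 + 15
image of x^7: x^7 + 21x^5 + 105x^3 + 105x
image of x^8: x^8 + 28x^6 + 210x^4 + 420x^2 + 105
each image's coordinates form column j of the matrix

the matrix is [[1, 0, 1, 0, 3, 0, 15, 0, 105]; [0, 1, 0, 3, 0, 15, 0, 105, 0]; [0, 0, 1, 0, 6, 0, 45, 0, 420]; [0, 0, 0, 1, 0, 10, 0, 105, 0]; [0, 0, 0, 0, 1, 0, 15, 0, 210]; [0, 0, 0, 0, 0, 1, 0, 21, 0]; [0, 0, 0, 0, 0, 0, 1, 0, 28]; [0, 0, 0, 0, 0, 0, 0, 1, 0]; [0, 0, 0, 0, 0, 0, 0, 0, 1]] (rows listed top to bottom)


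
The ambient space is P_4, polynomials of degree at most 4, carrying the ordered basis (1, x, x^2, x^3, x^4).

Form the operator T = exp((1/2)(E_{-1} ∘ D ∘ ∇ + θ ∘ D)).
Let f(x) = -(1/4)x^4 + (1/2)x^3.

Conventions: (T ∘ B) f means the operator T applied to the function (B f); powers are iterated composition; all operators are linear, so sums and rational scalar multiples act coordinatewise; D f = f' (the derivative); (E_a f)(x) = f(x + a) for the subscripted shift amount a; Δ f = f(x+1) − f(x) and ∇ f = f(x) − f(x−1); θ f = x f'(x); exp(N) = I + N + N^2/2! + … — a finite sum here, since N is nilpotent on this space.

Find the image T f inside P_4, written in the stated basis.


g(x) = -(1/4)x^4 - x^3 - (9/4)x^2 + 3x - 25/8

order-1 term: -(3/2)x^3 + 6x - 23/4
order-2 term: -(9/4)x^2 - (9/4)x + 27/8
order-3 term: -(3/4)x - 3/4
the series for exp((1/2)(E_{-1} ∘ D ∘ ∇ + θ ∘ D)) f terminates at order 3
exp((1/2)(E_{-1} ∘ D ∘ ∇ + θ ∘ D)) f = -(1/4)x^4 - x^3 - (9/4)x^2 + 3x - 25/8


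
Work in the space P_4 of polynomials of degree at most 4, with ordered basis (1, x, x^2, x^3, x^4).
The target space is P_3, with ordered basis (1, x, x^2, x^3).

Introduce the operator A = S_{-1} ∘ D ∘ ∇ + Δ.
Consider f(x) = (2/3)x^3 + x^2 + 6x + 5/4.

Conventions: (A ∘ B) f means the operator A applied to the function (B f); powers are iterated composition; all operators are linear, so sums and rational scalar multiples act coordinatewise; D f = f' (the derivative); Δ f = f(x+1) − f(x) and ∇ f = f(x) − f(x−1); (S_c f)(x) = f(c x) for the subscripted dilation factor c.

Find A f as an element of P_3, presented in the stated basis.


∇ f = 2x^2 + 17/3
D ∇ f = 4x
S_{-1} D ∇ f = -4x
Δ f = 2x^2 + 4x + 23/3
(S_{-1} ∘ D ∘ ∇ + Δ) f = 2x^2 + 23/3

the result is g(x) = 2x^2 + 23/3


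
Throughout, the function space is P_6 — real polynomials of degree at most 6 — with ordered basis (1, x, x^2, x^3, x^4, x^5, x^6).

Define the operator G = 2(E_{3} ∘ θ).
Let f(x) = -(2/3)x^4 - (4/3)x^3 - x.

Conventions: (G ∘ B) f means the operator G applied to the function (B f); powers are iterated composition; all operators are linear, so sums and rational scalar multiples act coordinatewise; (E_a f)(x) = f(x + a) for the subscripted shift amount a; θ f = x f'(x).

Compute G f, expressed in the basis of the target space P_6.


the image equals g(x) = -(16/3)x^4 - 72x^3 - 360x^2 - 794x - 654

θ f = -(8/3)x^4 - 4x^3 - x
E_{3} θ f = -(8/3)x^4 - 36x^3 - 180x^2 - 397x - 327
(2(E_{3} ∘ θ)) f = -(16/3)x^4 - 72x^3 - 360x^2 - 794x - 654


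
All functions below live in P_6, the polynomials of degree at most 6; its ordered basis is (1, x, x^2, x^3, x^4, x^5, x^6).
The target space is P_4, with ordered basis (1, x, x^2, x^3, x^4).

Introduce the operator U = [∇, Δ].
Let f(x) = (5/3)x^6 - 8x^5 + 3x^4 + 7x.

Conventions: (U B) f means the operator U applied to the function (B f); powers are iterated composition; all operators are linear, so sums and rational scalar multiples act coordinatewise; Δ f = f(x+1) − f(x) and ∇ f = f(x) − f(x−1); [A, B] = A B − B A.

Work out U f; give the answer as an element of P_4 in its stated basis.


Δ f = 10x^5 - 15x^4 - (104/3)x^3 - 37x^2 - 18x + 11/3
∇ Δ f = 50x^4 - 160x^3 + 86x^2 - 80x + 28/3
∇ f = 10x^5 - 65x^4 + (376/3)x^3 - 123x^2 + 62x - 17/3
Δ ∇ f = 50x^4 - 160x^3 + 86x^2 - 80x + 28/3
[∇, Δ] f = 0

the result is g(x) = 0


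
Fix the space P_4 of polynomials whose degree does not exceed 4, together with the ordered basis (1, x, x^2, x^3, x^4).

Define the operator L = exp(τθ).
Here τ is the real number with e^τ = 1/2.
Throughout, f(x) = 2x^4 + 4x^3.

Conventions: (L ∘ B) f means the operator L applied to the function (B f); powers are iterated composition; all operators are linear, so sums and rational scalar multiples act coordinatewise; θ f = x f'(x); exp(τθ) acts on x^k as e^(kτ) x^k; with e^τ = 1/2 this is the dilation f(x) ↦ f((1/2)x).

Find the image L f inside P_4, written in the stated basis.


exp(τθ) x^k = e^(kτ) x^k; with e^τ = 1/2 this sends x^k to (1/2)^k x^k
x^3 ↦ 1/8 x^3
x^4 ↦ 1/16 x^4
applying this coordinatewise to f: exp(τθ) f = (1/8)x^4 + (1/2)x^3

g(x) = (1/8)x^4 + (1/2)x^3


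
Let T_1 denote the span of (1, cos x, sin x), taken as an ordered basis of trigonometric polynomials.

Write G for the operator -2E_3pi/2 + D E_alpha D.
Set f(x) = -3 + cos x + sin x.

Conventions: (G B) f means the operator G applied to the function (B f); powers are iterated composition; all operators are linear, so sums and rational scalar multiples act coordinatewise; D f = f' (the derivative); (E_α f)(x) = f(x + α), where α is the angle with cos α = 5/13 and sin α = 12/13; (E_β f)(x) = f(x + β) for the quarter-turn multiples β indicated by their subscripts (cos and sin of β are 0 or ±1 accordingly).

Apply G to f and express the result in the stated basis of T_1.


the image equals g(x) = 6 + (9/13)cos x - (19/13)sin x

E_3pi/2 f = -3 - cos x + sin x
(-2E_3pi/2) f = 6 + 2cos x - 2sin x
D f = cos x - sin x
E_alpha D f = -(7/13)cos x - (17/13)sin x
D E_alpha D f = -(17/13)cos x + (7/13)sin x
(-2E_3pi/2 + D E_alpha D) f = 6 + (9/13)cos x - (19/13)sin x


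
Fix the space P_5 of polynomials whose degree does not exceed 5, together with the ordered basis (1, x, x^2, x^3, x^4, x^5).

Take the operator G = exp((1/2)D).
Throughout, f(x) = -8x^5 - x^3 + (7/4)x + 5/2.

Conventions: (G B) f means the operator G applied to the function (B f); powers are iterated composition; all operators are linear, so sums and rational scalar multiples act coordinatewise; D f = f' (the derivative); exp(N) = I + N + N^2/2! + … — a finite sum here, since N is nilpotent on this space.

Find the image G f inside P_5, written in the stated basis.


g(x) = -8x^5 - 20x^4 - 21x^3 - (23/2)x^2 - (3/2)x + 3

order-1 term: -20x^4 - (3/2)x^2 + 7/8
order-2 term: -20x^3 - (3/4)x
order-3 term: -10x^2 - 1/8
order-4 term: -(5/2)x
order-5 term: -1/4
the series for exp((1/2)D) f terminates at order 5
exp((1/2)D) f = -8x^5 - 20x^4 - 21x^3 - (23/2)x^2 - (3/2)x + 3


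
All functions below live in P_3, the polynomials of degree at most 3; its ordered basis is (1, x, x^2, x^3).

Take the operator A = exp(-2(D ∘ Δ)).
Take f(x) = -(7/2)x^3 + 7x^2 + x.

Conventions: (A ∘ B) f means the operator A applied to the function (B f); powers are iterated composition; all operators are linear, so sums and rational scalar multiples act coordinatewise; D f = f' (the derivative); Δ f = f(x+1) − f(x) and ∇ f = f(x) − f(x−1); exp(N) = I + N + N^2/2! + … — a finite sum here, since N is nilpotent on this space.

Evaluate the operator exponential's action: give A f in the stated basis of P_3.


the image equals g(x) = -(7/2)x^3 + 7x^2 + 43x - 7

order-1 term: 42x - 7
the series for exp(-2(D ∘ Δ)) f terminates at order 1
exp(-2(D ∘ Δ)) f = -(7/2)x^3 + 7x^2 + 43x - 7


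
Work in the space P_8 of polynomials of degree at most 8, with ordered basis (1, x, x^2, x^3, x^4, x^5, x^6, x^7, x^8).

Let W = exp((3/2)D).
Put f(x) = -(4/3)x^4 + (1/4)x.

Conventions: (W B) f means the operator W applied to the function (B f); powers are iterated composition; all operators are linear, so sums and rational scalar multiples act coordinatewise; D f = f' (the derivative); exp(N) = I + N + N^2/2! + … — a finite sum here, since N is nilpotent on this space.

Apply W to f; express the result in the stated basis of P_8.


the image equals g(x) = -(4/3)x^4 - 8x^3 - 18x^2 - (71/4)x - 51/8

order-1 term: -8x^3 + 3/8
order-2 term: -18x^2
order-3 term: -18x
order-4 term: -27/4
the series for exp((3/2)D) f terminates at order 4
exp((3/2)D) f = -(4/3)x^4 - 8x^3 - 18x^2 - (71/4)x - 51/8


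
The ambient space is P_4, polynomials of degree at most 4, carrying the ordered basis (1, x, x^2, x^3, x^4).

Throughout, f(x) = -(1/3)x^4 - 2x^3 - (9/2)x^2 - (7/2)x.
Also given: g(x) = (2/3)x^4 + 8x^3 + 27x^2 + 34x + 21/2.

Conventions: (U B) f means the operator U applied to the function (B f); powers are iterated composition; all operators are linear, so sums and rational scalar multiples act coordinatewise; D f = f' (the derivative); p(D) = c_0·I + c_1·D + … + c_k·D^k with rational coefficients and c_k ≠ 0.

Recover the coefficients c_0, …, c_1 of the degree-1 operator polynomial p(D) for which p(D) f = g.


c_0 = -2, c_1 = -3

D^0 f = -(1/3)x^4 - 2x^3 - (9/2)x^2 - (7/2)x
D^1 f = -(4/3)x^3 - 6x^2 - 9x - 7/2
matching coefficients of g against c_0 f + c_1 Df + … from the top degree down determines the c_i
solution: c_0 = -2, c_1 = -3


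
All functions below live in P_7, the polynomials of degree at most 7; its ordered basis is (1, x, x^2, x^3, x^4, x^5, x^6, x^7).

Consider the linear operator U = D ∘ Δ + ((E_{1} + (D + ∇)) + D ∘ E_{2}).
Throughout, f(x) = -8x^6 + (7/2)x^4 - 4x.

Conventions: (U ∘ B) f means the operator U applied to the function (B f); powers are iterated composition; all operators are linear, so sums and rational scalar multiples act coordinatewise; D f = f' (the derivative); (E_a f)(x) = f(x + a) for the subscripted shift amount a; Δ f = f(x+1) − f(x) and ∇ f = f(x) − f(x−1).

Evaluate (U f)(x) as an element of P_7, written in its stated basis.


Δ f = -48x^5 - 120x^4 - 146x^3 - 99x^2 - 34x - 17/2
D Δ f = -240x^4 - 480x^3 - 438x^2 - 198x - 34
E_{1} f = -8x^6 - 48x^5 - (233/2)x^4 - 146x^3 - 99x^2 - 38x - 17/2
D f = -48x^5 + 14x^3 - 4
∇ f = -48x^5 + 120x^4 - 146x^3 + 99x^2 - 34x + 1/2
(D + ∇) f = -96x^5 + 120x^4 - 132x^3 + 99x^2 - 34x - 7/2
(E_{1} + (D + ∇)) f = -8x^6 - 144x^5 + (7/2)x^4 - 278x^3 - 72x - 12
E_{2} f = -8x^6 - 96x^5 - (953/2)x^4 - 1252x^3 - 1836x^2 - 1428x - 464
D E_{2} f = -48x^5 - 480x^4 - 1906x^3 - 3756x^2 - 3672x - 1428
((E_{1} + (D + ∇)) + D ∘ E_{2}) f = -8x^6 - 192x^5 - (953/2)x^4 - 2184x^3 - 3756x^2 - 3744x - 1440
(D ∘ Δ + ((E_{1} + (D + ∇)) + D ∘ E_{2})) f = -8x^6 - 192x^5 - (1433/2)x^4 - 2664x^3 - 4194x^2 - 3942x - 1474

g(x) = -8x^6 - 192x^5 - (1433/2)x^4 - 2664x^3 - 4194x^2 - 3942x - 1474
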